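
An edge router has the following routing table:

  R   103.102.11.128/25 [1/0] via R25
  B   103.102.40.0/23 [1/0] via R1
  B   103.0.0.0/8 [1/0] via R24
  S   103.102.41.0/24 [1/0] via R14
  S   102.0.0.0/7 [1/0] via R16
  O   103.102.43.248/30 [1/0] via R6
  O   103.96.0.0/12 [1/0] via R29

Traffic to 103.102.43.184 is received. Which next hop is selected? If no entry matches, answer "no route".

R29

Routes whose prefix contains 103.102.43.184:
  102.0.0.0/7 (102.0.0.0 - 103.255.255.255) -> R16
  103.0.0.0/8 (103.0.0.0 - 103.255.255.255) -> R24
  103.96.0.0/12 (103.96.0.0 - 103.111.255.255) -> R29
More-specific entries that do NOT match:
  103.102.43.248/30 (103.102.43.248 - 103.102.43.251) does not contain 103.102.43.184
  103.102.11.128/25 (103.102.11.128 - 103.102.11.255) does not contain 103.102.43.184
  103.102.41.0/24 (103.102.41.0 - 103.102.41.255) does not contain 103.102.43.184
  103.102.40.0/23 (103.102.40.0 - 103.102.41.255) does not contain 103.102.43.184
Longest matching prefix is /12 -> next hop R29.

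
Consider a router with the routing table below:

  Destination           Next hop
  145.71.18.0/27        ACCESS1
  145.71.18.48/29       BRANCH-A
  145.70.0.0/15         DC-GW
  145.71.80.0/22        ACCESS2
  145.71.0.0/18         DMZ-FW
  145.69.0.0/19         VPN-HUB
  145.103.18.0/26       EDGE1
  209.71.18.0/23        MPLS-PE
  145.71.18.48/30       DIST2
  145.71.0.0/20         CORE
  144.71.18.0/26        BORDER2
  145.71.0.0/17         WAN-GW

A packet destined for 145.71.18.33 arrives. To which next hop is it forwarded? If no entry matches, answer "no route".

Routes whose prefix contains 145.71.18.33:
  145.70.0.0/15 (145.70.0.0 - 145.71.255.255) -> DC-GW
  145.71.0.0/17 (145.71.0.0 - 145.71.127.255) -> WAN-GW
  145.71.0.0/18 (145.71.0.0 - 145.71.63.255) -> DMZ-FW
More-specific entries that do NOT match:
  145.71.18.48/30 (145.71.18.48 - 145.71.18.51) does not contain 145.71.18.33
  145.71.18.48/29 (145.71.18.48 - 145.71.18.55) does not contain 145.71.18.33
  145.71.18.0/27 (145.71.18.0 - 145.71.18.31) does not contain 145.71.18.33
  145.103.18.0/26 (145.103.18.0 - 145.103.18.63) does not contain 145.71.18.33
  144.71.18.0/26 (144.71.18.0 - 144.71.18.63) does not contain 145.71.18.33
  209.71.18.0/23 (209.71.18.0 - 209.71.19.255) does not contain 145.71.18.33
  145.71.80.0/22 (145.71.80.0 - 145.71.83.255) does not contain 145.71.18.33
  145.71.0.0/20 (145.71.0.0 - 145.71.15.255) does not contain 145.71.18.33
  145.69.0.0/19 (145.69.0.0 - 145.69.31.255) does not contain 145.71.18.33
Longest matching prefix is /18 -> next hop DMZ-FW.

DMZ-FW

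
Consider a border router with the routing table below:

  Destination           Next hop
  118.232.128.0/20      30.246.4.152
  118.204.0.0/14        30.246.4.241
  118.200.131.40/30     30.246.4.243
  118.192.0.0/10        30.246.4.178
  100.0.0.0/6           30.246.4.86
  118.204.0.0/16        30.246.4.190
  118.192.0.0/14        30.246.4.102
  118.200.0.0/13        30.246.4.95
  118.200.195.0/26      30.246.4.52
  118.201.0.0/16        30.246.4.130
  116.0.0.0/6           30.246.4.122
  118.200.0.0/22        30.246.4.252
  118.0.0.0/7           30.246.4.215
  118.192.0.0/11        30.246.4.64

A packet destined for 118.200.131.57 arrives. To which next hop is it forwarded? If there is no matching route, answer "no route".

Routes whose prefix contains 118.200.131.57:
  116.0.0.0/6 (116.0.0.0 - 119.255.255.255) -> 30.246.4.122
  118.0.0.0/7 (118.0.0.0 - 119.255.255.255) -> 30.246.4.215
  118.192.0.0/10 (118.192.0.0 - 118.255.255.255) -> 30.246.4.178
  118.192.0.0/11 (118.192.0.0 - 118.223.255.255) -> 30.246.4.64
  118.200.0.0/13 (118.200.0.0 - 118.207.255.255) -> 30.246.4.95
More-specific entries that do NOT match:
  118.200.131.40/30 (118.200.131.40 - 118.200.131.43) does not contain 118.200.131.57
  118.200.195.0/26 (118.200.195.0 - 118.200.195.63) does not contain 118.200.131.57
  118.200.0.0/22 (118.200.0.0 - 118.200.3.255) does not contain 118.200.131.57
  118.232.128.0/20 (118.232.128.0 - 118.232.143.255) does not contain 118.200.131.57
  118.204.0.0/16 (118.204.0.0 - 118.204.255.255) does not contain 118.200.131.57
  118.201.0.0/16 (118.201.0.0 - 118.201.255.255) does not contain 118.200.131.57
  118.204.0.0/14 (118.204.0.0 - 118.207.255.255) does not contain 118.200.131.57
  118.192.0.0/14 (118.192.0.0 - 118.195.255.255) does not contain 118.200.131.57
Longest matching prefix is /13 -> next hop 30.246.4.95.

30.246.4.95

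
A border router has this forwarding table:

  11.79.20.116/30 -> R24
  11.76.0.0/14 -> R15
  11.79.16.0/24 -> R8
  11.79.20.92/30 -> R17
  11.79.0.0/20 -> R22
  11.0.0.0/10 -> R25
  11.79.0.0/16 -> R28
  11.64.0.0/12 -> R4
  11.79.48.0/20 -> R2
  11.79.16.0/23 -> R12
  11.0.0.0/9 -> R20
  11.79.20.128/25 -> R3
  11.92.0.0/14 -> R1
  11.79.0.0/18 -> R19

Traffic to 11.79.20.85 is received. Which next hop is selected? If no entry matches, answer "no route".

R19

Routes whose prefix contains 11.79.20.85:
  11.0.0.0/9 (11.0.0.0 - 11.127.255.255) -> R20
  11.64.0.0/12 (11.64.0.0 - 11.79.255.255) -> R4
  11.76.0.0/14 (11.76.0.0 - 11.79.255.255) -> R15
  11.79.0.0/16 (11.79.0.0 - 11.79.255.255) -> R28
  11.79.0.0/18 (11.79.0.0 - 11.79.63.255) -> R19
More-specific entries that do NOT match:
  11.79.20.116/30 (11.79.20.116 - 11.79.20.119) does not contain 11.79.20.85
  11.79.20.92/30 (11.79.20.92 - 11.79.20.95) does not contain 11.79.20.85
  11.79.20.128/25 (11.79.20.128 - 11.79.20.255) does not contain 11.79.20.85
  11.79.16.0/24 (11.79.16.0 - 11.79.16.255) does not contain 11.79.20.85
  11.79.16.0/23 (11.79.16.0 - 11.79.17.255) does not contain 11.79.20.85
  11.79.0.0/20 (11.79.0.0 - 11.79.15.255) does not contain 11.79.20.85
  11.79.48.0/20 (11.79.48.0 - 11.79.63.255) does not contain 11.79.20.85
Longest matching prefix is /18 -> next hop R19.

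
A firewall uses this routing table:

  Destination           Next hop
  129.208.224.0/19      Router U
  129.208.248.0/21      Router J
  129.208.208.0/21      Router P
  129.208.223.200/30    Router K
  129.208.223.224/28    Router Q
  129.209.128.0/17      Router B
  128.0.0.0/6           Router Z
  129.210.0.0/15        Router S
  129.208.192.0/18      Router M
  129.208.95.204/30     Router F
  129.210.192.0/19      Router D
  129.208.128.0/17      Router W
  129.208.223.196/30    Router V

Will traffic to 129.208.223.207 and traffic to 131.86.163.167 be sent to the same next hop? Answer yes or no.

no

129.208.223.207: longest match 129.208.192.0/18 -> Router M
131.86.163.167: longest match 128.0.0.0/6 -> Router Z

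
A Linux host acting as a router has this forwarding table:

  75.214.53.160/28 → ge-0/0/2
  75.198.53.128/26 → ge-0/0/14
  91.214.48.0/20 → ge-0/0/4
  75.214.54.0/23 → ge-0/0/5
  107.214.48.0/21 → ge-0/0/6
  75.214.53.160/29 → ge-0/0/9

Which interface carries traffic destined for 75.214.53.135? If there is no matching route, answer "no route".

no route

No entry's prefix contains 75.214.53.135; there is no default route.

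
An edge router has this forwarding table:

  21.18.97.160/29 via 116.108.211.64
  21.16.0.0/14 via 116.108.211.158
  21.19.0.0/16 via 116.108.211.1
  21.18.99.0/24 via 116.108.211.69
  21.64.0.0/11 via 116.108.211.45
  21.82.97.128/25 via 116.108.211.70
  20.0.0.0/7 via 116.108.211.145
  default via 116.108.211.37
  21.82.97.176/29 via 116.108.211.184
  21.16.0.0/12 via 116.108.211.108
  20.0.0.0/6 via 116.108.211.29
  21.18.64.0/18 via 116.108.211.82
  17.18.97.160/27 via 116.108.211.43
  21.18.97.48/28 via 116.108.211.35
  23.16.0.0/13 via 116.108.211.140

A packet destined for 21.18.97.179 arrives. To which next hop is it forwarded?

116.108.211.82

Routes whose prefix contains 21.18.97.179:
  0.0.0.0/0 (default, matches everything) -> 116.108.211.37
  20.0.0.0/6 (20.0.0.0 - 23.255.255.255) -> 116.108.211.29
  20.0.0.0/7 (20.0.0.0 - 21.255.255.255) -> 116.108.211.145
  21.16.0.0/12 (21.16.0.0 - 21.31.255.255) -> 116.108.211.108
  21.16.0.0/14 (21.16.0.0 - 21.19.255.255) -> 116.108.211.158
  21.18.64.0/18 (21.18.64.0 - 21.18.127.255) -> 116.108.211.82
More-specific entries that do NOT match:
  21.18.97.160/29 (21.18.97.160 - 21.18.97.167) does not contain 21.18.97.179
  21.82.97.176/29 (21.82.97.176 - 21.82.97.183) does not contain 21.18.97.179
  21.18.97.48/28 (21.18.97.48 - 21.18.97.63) does not contain 21.18.97.179
  17.18.97.160/27 (17.18.97.160 - 17.18.97.191) does not contain 21.18.97.179
  21.82.97.128/25 (21.82.97.128 - 21.82.97.255) does not contain 21.18.97.179
  21.18.99.0/24 (21.18.99.0 - 21.18.99.255) does not contain 21.18.97.179
Longest matching prefix is /18 -> next hop 116.108.211.82.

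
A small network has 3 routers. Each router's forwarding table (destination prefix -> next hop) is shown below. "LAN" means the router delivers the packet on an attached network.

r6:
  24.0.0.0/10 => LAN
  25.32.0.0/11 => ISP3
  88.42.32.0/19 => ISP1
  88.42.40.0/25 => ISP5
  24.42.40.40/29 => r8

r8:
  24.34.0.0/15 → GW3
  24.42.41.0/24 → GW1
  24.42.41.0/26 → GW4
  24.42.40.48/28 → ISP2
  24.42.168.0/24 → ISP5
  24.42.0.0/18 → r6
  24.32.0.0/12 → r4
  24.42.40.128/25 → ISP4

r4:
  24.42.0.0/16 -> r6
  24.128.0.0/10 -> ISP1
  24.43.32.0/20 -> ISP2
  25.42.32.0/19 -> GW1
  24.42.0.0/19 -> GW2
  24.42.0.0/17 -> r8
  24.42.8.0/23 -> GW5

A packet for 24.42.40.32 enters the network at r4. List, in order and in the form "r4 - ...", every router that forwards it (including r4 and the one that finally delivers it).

r4 - r8 - r6

At r4: longest match for 24.42.40.32 is 24.42.0.0/17 -> r8
At r8: longest match for 24.42.40.32 is 24.42.0.0/18 -> r6
At r6: longest match for 24.42.40.32 is 24.0.0.0/10 -> LAN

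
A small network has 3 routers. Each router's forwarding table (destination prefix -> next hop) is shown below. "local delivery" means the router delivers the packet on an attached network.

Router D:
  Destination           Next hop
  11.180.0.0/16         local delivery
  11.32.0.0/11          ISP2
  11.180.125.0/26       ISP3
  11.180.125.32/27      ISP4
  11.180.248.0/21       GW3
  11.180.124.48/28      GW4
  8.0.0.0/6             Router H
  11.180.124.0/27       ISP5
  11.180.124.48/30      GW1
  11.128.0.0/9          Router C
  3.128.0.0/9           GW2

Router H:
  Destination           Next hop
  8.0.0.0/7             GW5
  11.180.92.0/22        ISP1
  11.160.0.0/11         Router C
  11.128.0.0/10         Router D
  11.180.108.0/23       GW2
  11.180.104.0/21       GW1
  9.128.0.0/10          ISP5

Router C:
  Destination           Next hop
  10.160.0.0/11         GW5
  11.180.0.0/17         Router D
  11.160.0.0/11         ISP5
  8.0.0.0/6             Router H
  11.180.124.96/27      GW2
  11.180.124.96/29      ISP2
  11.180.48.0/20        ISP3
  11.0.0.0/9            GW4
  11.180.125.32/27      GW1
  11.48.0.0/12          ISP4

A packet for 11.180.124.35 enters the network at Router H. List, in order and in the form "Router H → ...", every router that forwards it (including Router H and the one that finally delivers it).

Router H → Router C → Router D

At Router H: longest match for 11.180.124.35 is 11.160.0.0/11 -> Router C
At Router C: longest match for 11.180.124.35 is 11.180.0.0/17 -> Router D
At Router D: longest match for 11.180.124.35 is 11.180.0.0/16 -> local delivery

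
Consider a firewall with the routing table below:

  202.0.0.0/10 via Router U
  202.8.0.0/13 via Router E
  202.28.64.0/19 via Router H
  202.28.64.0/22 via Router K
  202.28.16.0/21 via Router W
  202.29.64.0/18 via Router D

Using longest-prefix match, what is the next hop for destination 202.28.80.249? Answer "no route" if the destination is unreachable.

Routes whose prefix contains 202.28.80.249:
  202.0.0.0/10 (202.0.0.0 - 202.63.255.255) -> Router U
  202.28.64.0/19 (202.28.64.0 - 202.28.95.255) -> Router H
More-specific entries that do NOT match:
  202.28.64.0/22 (202.28.64.0 - 202.28.67.255) does not contain 202.28.80.249
  202.28.16.0/21 (202.28.16.0 - 202.28.23.255) does not contain 202.28.80.249
Longest matching prefix is /19 -> next hop Router H.

Router H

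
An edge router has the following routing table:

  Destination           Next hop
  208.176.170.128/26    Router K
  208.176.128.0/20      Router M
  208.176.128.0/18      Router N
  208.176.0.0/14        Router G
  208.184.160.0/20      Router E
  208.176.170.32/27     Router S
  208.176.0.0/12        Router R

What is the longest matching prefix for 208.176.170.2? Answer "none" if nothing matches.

Entries matching 208.176.170.2:
  208.176.0.0/12 (208.176.0.0 - 208.191.255.255)
  208.176.0.0/14 (208.176.0.0 - 208.179.255.255)
  208.176.128.0/18 (208.176.128.0 - 208.176.191.255)
Most specific is 208.176.128.0/18.

208.176.128.0/18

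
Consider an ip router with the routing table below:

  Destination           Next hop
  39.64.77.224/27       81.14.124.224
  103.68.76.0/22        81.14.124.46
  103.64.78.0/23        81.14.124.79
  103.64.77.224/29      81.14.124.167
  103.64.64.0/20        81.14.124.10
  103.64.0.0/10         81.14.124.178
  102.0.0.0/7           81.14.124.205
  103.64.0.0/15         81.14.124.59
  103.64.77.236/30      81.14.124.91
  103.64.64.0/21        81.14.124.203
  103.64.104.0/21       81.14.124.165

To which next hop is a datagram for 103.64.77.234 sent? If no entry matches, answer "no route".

81.14.124.10

Routes whose prefix contains 103.64.77.234:
  102.0.0.0/7 (102.0.0.0 - 103.255.255.255) -> 81.14.124.205
  103.64.0.0/10 (103.64.0.0 - 103.127.255.255) -> 81.14.124.178
  103.64.0.0/15 (103.64.0.0 - 103.65.255.255) -> 81.14.124.59
  103.64.64.0/20 (103.64.64.0 - 103.64.79.255) -> 81.14.124.10
More-specific entries that do NOT match:
  103.64.77.236/30 (103.64.77.236 - 103.64.77.239) does not contain 103.64.77.234
  103.64.77.224/29 (103.64.77.224 - 103.64.77.231) does not contain 103.64.77.234
  39.64.77.224/27 (39.64.77.224 - 39.64.77.255) does not contain 103.64.77.234
  103.64.78.0/23 (103.64.78.0 - 103.64.79.255) does not contain 103.64.77.234
  103.68.76.0/22 (103.68.76.0 - 103.68.79.255) does not contain 103.64.77.234
  103.64.64.0/21 (103.64.64.0 - 103.64.71.255) does not contain 103.64.77.234
  103.64.104.0/21 (103.64.104.0 - 103.64.111.255) does not contain 103.64.77.234
Longest matching prefix is /20 -> next hop 81.14.124.10.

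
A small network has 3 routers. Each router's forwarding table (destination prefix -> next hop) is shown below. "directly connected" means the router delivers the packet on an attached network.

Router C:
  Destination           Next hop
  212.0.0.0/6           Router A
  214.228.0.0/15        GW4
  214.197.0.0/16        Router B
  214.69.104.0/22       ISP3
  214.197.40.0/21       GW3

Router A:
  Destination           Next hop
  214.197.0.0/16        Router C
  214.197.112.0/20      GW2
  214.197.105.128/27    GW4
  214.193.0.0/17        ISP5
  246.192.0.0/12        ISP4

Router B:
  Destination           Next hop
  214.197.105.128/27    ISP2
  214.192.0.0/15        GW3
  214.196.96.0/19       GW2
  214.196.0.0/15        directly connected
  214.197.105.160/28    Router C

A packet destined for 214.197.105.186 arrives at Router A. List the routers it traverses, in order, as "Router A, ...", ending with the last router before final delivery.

At Router A: longest match for 214.197.105.186 is 214.197.0.0/16 -> Router C
At Router C: longest match for 214.197.105.186 is 214.197.0.0/16 -> Router B
At Router B: longest match for 214.197.105.186 is 214.196.0.0/15 -> directly connected

Router A, Router C, Router B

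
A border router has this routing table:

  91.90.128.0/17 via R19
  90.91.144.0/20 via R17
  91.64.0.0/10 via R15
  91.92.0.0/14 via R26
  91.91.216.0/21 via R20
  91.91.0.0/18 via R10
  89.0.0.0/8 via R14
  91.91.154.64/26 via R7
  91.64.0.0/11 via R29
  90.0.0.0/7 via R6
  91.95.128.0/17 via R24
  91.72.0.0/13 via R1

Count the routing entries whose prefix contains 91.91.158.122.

Prefixes containing 91.91.158.122:
  90.0.0.0/7 (90.0.0.0 - 91.255.255.255)
  91.64.0.0/10 (91.64.0.0 - 91.127.255.255)
  91.64.0.0/11 (91.64.0.0 - 91.95.255.255)
Total matching entries: 3.

3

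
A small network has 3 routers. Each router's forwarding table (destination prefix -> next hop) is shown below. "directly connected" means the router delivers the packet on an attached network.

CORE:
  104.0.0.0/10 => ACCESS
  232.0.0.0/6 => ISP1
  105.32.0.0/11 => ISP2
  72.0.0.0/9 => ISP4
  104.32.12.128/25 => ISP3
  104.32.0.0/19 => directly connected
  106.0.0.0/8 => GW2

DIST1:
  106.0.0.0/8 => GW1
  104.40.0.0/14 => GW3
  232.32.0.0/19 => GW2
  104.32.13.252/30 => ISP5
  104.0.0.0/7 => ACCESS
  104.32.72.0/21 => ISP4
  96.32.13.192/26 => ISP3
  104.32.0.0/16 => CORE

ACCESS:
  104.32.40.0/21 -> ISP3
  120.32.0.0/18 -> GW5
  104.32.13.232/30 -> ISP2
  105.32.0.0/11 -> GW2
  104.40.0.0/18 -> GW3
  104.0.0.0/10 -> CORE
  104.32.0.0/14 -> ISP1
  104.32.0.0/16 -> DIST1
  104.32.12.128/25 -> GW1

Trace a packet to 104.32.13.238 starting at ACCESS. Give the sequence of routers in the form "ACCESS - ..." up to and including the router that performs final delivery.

At ACCESS: longest match for 104.32.13.238 is 104.32.0.0/16 -> DIST1
At DIST1: longest match for 104.32.13.238 is 104.32.0.0/16 -> CORE
At CORE: longest match for 104.32.13.238 is 104.32.0.0/19 -> directly connected

ACCESS - DIST1 - CORE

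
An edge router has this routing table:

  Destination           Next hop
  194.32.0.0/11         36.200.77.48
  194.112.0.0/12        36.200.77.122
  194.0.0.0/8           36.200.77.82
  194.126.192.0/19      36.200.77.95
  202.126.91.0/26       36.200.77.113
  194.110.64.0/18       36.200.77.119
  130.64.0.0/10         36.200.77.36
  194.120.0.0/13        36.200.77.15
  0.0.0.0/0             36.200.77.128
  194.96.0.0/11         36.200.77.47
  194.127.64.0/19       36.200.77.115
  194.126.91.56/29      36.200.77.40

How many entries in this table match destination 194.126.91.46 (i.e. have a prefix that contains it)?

5

Prefixes containing 194.126.91.46:
  0.0.0.0/0 (default, matches everything)
  194.0.0.0/8 (194.0.0.0 - 194.255.255.255)
  194.96.0.0/11 (194.96.0.0 - 194.127.255.255)
  194.112.0.0/12 (194.112.0.0 - 194.127.255.255)
  194.120.0.0/13 (194.120.0.0 - 194.127.255.255)
Total matching entries: 5.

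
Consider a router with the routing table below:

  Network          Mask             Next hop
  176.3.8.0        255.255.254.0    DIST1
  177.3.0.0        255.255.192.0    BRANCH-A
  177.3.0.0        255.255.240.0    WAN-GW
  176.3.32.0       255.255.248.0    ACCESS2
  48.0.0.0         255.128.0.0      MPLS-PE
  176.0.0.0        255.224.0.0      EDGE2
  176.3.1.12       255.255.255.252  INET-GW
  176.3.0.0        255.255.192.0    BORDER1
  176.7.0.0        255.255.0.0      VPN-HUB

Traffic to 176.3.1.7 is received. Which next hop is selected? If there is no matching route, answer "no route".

Routes whose prefix contains 176.3.1.7:
  176.0.0.0/11 (176.0.0.0 - 176.31.255.255) -> EDGE2
  176.3.0.0/18 (176.3.0.0 - 176.3.63.255) -> BORDER1
More-specific entries that do NOT match:
  176.3.1.12/30 (176.3.1.12 - 176.3.1.15) does not contain 176.3.1.7
  176.3.8.0/23 (176.3.8.0 - 176.3.9.255) does not contain 176.3.1.7
  176.3.32.0/21 (176.3.32.0 - 176.3.39.255) does not contain 176.3.1.7
  177.3.0.0/20 (177.3.0.0 - 177.3.15.255) does not contain 176.3.1.7
Longest matching prefix is /18 -> next hop BORDER1.

BORDER1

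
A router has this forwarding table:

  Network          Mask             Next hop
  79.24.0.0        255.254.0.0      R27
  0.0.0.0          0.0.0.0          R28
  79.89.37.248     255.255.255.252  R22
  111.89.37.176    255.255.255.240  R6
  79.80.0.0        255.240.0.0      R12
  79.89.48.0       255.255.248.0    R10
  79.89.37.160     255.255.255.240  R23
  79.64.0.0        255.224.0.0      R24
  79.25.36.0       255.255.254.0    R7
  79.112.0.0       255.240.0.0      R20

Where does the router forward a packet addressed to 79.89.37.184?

R12

Routes whose prefix contains 79.89.37.184:
  0.0.0.0/0 (default, matches everything) -> R28
  79.64.0.0/11 (79.64.0.0 - 79.95.255.255) -> R24
  79.80.0.0/12 (79.80.0.0 - 79.95.255.255) -> R12
More-specific entries that do NOT match:
  79.89.37.248/30 (79.89.37.248 - 79.89.37.251) does not contain 79.89.37.184
  111.89.37.176/28 (111.89.37.176 - 111.89.37.191) does not contain 79.89.37.184
  79.89.37.160/28 (79.89.37.160 - 79.89.37.175) does not contain 79.89.37.184
  79.25.36.0/23 (79.25.36.0 - 79.25.37.255) does not contain 79.89.37.184
  79.89.48.0/21 (79.89.48.0 - 79.89.55.255) does not contain 79.89.37.184
  79.24.0.0/15 (79.24.0.0 - 79.25.255.255) does not contain 79.89.37.184
Longest matching prefix is /12 -> next hop R12.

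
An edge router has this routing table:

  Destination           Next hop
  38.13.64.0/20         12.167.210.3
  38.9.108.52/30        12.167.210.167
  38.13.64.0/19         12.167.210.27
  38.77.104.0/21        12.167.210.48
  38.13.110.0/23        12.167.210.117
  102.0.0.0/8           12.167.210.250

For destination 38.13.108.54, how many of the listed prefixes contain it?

0

No listed prefix contains 38.13.108.54.
Total matching entries: 0.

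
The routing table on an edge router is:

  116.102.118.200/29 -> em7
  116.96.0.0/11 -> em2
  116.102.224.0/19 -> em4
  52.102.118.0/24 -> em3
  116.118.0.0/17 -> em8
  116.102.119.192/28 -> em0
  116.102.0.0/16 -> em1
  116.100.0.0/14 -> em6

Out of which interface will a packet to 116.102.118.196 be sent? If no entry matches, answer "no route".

em1

Routes whose prefix contains 116.102.118.196:
  116.96.0.0/11 (116.96.0.0 - 116.127.255.255) -> em2
  116.100.0.0/14 (116.100.0.0 - 116.103.255.255) -> em6
  116.102.0.0/16 (116.102.0.0 - 116.102.255.255) -> em1
More-specific entries that do NOT match:
  116.102.118.200/29 (116.102.118.200 - 116.102.118.207) does not contain 116.102.118.196
  116.102.119.192/28 (116.102.119.192 - 116.102.119.207) does not contain 116.102.118.196
  52.102.118.0/24 (52.102.118.0 - 52.102.118.255) does not contain 116.102.118.196
  116.102.224.0/19 (116.102.224.0 - 116.102.255.255) does not contain 116.102.118.196
  116.118.0.0/17 (116.118.0.0 - 116.118.127.255) does not contain 116.102.118.196
Longest matching prefix is /16 -> interface em1.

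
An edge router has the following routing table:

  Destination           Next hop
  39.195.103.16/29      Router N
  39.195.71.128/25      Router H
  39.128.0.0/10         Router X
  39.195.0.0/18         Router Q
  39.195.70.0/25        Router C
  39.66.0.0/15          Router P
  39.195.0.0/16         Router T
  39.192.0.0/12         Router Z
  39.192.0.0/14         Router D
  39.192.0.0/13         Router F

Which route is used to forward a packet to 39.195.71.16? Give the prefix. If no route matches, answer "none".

39.195.0.0/16

Entries matching 39.195.71.16:
  39.192.0.0/12 (39.192.0.0 - 39.207.255.255)
  39.192.0.0/13 (39.192.0.0 - 39.199.255.255)
  39.192.0.0/14 (39.192.0.0 - 39.195.255.255)
  39.195.0.0/16 (39.195.0.0 - 39.195.255.255)
Most specific is 39.195.0.0/16.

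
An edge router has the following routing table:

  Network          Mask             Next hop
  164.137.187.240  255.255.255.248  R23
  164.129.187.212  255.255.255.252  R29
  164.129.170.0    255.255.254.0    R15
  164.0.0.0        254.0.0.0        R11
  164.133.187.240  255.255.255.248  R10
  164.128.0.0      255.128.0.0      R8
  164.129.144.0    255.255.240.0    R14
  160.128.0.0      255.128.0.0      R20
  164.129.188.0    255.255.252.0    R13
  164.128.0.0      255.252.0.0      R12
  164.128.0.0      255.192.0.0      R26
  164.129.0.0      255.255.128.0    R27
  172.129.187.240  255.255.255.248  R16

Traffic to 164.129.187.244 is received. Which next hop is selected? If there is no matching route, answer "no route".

Routes whose prefix contains 164.129.187.244:
  164.0.0.0/7 (164.0.0.0 - 165.255.255.255) -> R11
  164.128.0.0/9 (164.128.0.0 - 164.255.255.255) -> R8
  164.128.0.0/10 (164.128.0.0 - 164.191.255.255) -> R26
  164.128.0.0/14 (164.128.0.0 - 164.131.255.255) -> R12
More-specific entries that do NOT match:
  164.129.187.212/30 (164.129.187.212 - 164.129.187.215) does not contain 164.129.187.244
  164.137.187.240/29 (164.137.187.240 - 164.137.187.247) does not contain 164.129.187.244
  164.133.187.240/29 (164.133.187.240 - 164.133.187.247) does not contain 164.129.187.244
  172.129.187.240/29 (172.129.187.240 - 172.129.187.247) does not contain 164.129.187.244
  164.129.170.0/23 (164.129.170.0 - 164.129.171.255) does not contain 164.129.187.244
  164.129.188.0/22 (164.129.188.0 - 164.129.191.255) does not contain 164.129.187.244
  164.129.144.0/20 (164.129.144.0 - 164.129.159.255) does not contain 164.129.187.244
  164.129.0.0/17 (164.129.0.0 - 164.129.127.255) does not contain 164.129.187.244
Longest matching prefix is /14 -> next hop R12.

R12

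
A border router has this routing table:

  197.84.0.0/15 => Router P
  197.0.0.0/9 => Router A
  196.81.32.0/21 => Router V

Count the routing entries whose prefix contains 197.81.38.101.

1

Prefixes containing 197.81.38.101:
  197.0.0.0/9 (197.0.0.0 - 197.127.255.255)
Total matching entries: 1.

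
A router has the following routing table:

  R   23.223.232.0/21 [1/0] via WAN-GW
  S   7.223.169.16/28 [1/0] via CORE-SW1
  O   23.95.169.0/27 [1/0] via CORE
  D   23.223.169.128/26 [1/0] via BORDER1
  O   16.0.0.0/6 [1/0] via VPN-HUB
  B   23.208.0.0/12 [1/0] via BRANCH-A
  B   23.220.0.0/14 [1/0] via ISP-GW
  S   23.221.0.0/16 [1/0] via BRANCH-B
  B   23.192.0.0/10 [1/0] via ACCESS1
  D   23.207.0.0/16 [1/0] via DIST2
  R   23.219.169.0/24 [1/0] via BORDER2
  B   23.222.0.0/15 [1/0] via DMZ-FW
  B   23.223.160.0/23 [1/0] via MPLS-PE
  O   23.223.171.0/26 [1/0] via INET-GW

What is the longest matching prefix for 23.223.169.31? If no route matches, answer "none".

Entries matching 23.223.169.31:
  23.192.0.0/10 (23.192.0.0 - 23.255.255.255)
  23.208.0.0/12 (23.208.0.0 - 23.223.255.255)
  23.220.0.0/14 (23.220.0.0 - 23.223.255.255)
  23.222.0.0/15 (23.222.0.0 - 23.223.255.255)
Most specific is 23.222.0.0/15.

23.222.0.0/15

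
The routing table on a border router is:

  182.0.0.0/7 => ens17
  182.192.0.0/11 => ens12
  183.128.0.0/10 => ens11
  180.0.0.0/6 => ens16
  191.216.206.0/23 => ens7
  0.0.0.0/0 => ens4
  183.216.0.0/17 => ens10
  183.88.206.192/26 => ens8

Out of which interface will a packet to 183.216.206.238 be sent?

Routes whose prefix contains 183.216.206.238:
  0.0.0.0/0 (default, matches everything) -> ens4
  180.0.0.0/6 (180.0.0.0 - 183.255.255.255) -> ens16
  182.0.0.0/7 (182.0.0.0 - 183.255.255.255) -> ens17
More-specific entries that do NOT match:
  183.88.206.192/26 (183.88.206.192 - 183.88.206.255) does not contain 183.216.206.238
  191.216.206.0/23 (191.216.206.0 - 191.216.207.255) does not contain 183.216.206.238
  183.216.0.0/17 (183.216.0.0 - 183.216.127.255) does not contain 183.216.206.238
  182.192.0.0/11 (182.192.0.0 - 182.223.255.255) does not contain 183.216.206.238
  183.128.0.0/10 (183.128.0.0 - 183.191.255.255) does not contain 183.216.206.238
Longest matching prefix is /7 -> interface ens17.

ens17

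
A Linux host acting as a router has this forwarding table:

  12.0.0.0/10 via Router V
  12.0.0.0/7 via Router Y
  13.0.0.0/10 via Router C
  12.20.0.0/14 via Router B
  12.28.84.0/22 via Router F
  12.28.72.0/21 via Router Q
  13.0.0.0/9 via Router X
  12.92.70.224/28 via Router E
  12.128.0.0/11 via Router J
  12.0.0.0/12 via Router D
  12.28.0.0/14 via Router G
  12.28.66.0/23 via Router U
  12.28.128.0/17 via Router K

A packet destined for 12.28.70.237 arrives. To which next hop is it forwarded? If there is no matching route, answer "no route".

Routes whose prefix contains 12.28.70.237:
  12.0.0.0/7 (12.0.0.0 - 13.255.255.255) -> Router Y
  12.0.0.0/10 (12.0.0.0 - 12.63.255.255) -> Router V
  12.28.0.0/14 (12.28.0.0 - 12.31.255.255) -> Router G
More-specific entries that do NOT match:
  12.92.70.224/28 (12.92.70.224 - 12.92.70.239) does not contain 12.28.70.237
  12.28.66.0/23 (12.28.66.0 - 12.28.67.255) does not contain 12.28.70.237
  12.28.84.0/22 (12.28.84.0 - 12.28.87.255) does not contain 12.28.70.237
  12.28.72.0/21 (12.28.72.0 - 12.28.79.255) does not contain 12.28.70.237
  12.28.128.0/17 (12.28.128.0 - 12.28.255.255) does not contain 12.28.70.237
Longest matching prefix is /14 -> next hop Router G.

Router G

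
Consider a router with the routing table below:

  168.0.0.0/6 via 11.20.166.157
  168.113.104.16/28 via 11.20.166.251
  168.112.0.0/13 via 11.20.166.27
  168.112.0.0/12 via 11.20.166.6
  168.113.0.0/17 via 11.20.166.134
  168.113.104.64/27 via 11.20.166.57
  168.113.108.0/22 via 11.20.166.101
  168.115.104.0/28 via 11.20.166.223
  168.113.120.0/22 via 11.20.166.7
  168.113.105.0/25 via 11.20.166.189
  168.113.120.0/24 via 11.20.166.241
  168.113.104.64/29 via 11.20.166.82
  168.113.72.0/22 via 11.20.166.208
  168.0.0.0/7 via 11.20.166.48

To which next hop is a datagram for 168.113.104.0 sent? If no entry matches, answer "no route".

Routes whose prefix contains 168.113.104.0:
  168.0.0.0/6 (168.0.0.0 - 171.255.255.255) -> 11.20.166.157
  168.0.0.0/7 (168.0.0.0 - 169.255.255.255) -> 11.20.166.48
  168.112.0.0/12 (168.112.0.0 - 168.127.255.255) -> 11.20.166.6
  168.112.0.0/13 (168.112.0.0 - 168.119.255.255) -> 11.20.166.27
  168.113.0.0/17 (168.113.0.0 - 168.113.127.255) -> 11.20.166.134
More-specific entries that do NOT match:
  168.113.104.64/29 (168.113.104.64 - 168.113.104.71) does not contain 168.113.104.0
  168.113.104.16/28 (168.113.104.16 - 168.113.104.31) does not contain 168.113.104.0
  168.115.104.0/28 (168.115.104.0 - 168.115.104.15) does not contain 168.113.104.0
  168.113.104.64/27 (168.113.104.64 - 168.113.104.95) does not contain 168.113.104.0
  168.113.105.0/25 (168.113.105.0 - 168.113.105.127) does not contain 168.113.104.0
  168.113.120.0/24 (168.113.120.0 - 168.113.120.255) does not contain 168.113.104.0
  168.113.108.0/22 (168.113.108.0 - 168.113.111.255) does not contain 168.113.104.0
  168.113.120.0/22 (168.113.120.0 - 168.113.123.255) does not contain 168.113.104.0
  168.113.72.0/22 (168.113.72.0 - 168.113.75.255) does not contain 168.113.104.0
Longest matching prefix is /17 -> next hop 11.20.166.134.

11.20.166.134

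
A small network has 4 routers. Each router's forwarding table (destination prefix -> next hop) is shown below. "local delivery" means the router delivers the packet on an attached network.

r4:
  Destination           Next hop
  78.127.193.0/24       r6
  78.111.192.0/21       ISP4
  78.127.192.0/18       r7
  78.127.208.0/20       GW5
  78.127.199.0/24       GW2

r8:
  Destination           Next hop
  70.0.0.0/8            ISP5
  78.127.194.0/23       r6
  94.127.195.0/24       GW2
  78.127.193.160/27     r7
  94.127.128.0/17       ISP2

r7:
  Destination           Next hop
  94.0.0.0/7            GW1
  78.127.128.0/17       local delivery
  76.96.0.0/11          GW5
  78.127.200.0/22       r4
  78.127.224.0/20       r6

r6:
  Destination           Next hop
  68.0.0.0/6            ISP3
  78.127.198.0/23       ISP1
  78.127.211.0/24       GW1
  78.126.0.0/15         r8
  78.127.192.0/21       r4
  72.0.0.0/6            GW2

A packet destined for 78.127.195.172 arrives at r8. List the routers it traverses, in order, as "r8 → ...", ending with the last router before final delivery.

At r8: longest match for 78.127.195.172 is 78.127.194.0/23 -> r6
At r6: longest match for 78.127.195.172 is 78.127.192.0/21 -> r4
At r4: longest match for 78.127.195.172 is 78.127.192.0/18 -> r7
At r7: longest match for 78.127.195.172 is 78.127.128.0/17 -> local delivery

r8 → r6 → r4 → r7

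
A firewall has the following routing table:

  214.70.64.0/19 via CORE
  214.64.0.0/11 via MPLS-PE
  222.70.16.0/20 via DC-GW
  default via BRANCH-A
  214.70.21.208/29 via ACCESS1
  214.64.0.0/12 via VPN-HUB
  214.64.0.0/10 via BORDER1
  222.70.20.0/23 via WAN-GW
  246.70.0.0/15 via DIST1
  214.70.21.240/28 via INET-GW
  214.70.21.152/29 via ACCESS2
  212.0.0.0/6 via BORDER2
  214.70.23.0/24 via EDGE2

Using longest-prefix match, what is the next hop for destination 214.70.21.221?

VPN-HUB

Routes whose prefix contains 214.70.21.221:
  0.0.0.0/0 (default, matches everything) -> BRANCH-A
  212.0.0.0/6 (212.0.0.0 - 215.255.255.255) -> BORDER2
  214.64.0.0/10 (214.64.0.0 - 214.127.255.255) -> BORDER1
  214.64.0.0/11 (214.64.0.0 - 214.95.255.255) -> MPLS-PE
  214.64.0.0/12 (214.64.0.0 - 214.79.255.255) -> VPN-HUB
More-specific entries that do NOT match:
  214.70.21.208/29 (214.70.21.208 - 214.70.21.215) does not contain 214.70.21.221
  214.70.21.152/29 (214.70.21.152 - 214.70.21.159) does not contain 214.70.21.221
  214.70.21.240/28 (214.70.21.240 - 214.70.21.255) does not contain 214.70.21.221
  214.70.23.0/24 (214.70.23.0 - 214.70.23.255) does not contain 214.70.21.221
  222.70.20.0/23 (222.70.20.0 - 222.70.21.255) does not contain 214.70.21.221
  222.70.16.0/20 (222.70.16.0 - 222.70.31.255) does not contain 214.70.21.221
  214.70.64.0/19 (214.70.64.0 - 214.70.95.255) does not contain 214.70.21.221
  246.70.0.0/15 (246.70.0.0 - 246.71.255.255) does not contain 214.70.21.221
Longest matching prefix is /12 -> next hop VPN-HUB.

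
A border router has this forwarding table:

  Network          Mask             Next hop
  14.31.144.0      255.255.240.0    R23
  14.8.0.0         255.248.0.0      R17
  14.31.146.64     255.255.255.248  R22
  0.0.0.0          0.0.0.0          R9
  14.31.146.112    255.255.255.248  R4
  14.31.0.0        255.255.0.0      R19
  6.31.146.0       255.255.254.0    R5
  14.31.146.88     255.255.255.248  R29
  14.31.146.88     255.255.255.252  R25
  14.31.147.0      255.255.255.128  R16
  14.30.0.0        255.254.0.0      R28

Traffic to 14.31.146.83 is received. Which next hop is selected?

R23

Routes whose prefix contains 14.31.146.83:
  0.0.0.0/0 (default, matches everything) -> R9
  14.30.0.0/15 (14.30.0.0 - 14.31.255.255) -> R28
  14.31.0.0/16 (14.31.0.0 - 14.31.255.255) -> R19
  14.31.144.0/20 (14.31.144.0 - 14.31.159.255) -> R23
More-specific entries that do NOT match:
  14.31.146.88/30 (14.31.146.88 - 14.31.146.91) does not contain 14.31.146.83
  14.31.146.64/29 (14.31.146.64 - 14.31.146.71) does not contain 14.31.146.83
  14.31.146.112/29 (14.31.146.112 - 14.31.146.119) does not contain 14.31.146.83
  14.31.146.88/29 (14.31.146.88 - 14.31.146.95) does not contain 14.31.146.83
  14.31.147.0/25 (14.31.147.0 - 14.31.147.127) does not contain 14.31.146.83
  6.31.146.0/23 (6.31.146.0 - 6.31.147.255) does not contain 14.31.146.83
Longest matching prefix is /20 -> next hop R23.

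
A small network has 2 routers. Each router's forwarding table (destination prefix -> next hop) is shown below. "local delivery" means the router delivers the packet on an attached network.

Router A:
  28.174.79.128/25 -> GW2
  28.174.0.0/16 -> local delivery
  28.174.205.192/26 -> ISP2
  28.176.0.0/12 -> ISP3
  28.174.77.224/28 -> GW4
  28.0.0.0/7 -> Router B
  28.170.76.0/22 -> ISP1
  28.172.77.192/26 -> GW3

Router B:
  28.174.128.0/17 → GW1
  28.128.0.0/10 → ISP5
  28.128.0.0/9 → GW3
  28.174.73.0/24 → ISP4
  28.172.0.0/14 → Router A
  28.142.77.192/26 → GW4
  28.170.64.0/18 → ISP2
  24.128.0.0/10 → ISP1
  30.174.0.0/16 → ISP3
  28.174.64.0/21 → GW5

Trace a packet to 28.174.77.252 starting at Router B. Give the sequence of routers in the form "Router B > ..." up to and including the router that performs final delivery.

Router B > Router A

At Router B: longest match for 28.174.77.252 is 28.172.0.0/14 -> Router A
At Router A: longest match for 28.174.77.252 is 28.174.0.0/16 -> local delivery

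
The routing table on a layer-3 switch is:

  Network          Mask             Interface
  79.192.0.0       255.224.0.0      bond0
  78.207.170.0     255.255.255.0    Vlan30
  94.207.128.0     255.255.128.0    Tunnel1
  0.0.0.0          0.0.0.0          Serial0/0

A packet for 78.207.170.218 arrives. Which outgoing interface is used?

Vlan30

Routes whose prefix contains 78.207.170.218:
  0.0.0.0/0 (default, matches everything) -> Serial0/0
  78.207.170.0/24 (78.207.170.0 - 78.207.170.255) -> Vlan30
Longest matching prefix is /24 -> interface Vlan30.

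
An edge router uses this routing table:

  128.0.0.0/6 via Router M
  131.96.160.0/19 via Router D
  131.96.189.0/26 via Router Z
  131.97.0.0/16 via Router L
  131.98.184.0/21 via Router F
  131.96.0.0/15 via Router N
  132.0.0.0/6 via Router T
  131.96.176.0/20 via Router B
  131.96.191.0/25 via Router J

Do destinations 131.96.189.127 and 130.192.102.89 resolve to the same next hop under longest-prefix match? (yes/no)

no

131.96.189.127: longest match 131.96.176.0/20 -> Router B
130.192.102.89: longest match 128.0.0.0/6 -> Router M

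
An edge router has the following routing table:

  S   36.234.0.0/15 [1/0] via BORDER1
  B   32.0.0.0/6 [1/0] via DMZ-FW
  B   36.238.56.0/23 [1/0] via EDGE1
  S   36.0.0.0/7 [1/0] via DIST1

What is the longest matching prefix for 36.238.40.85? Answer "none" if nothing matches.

36.0.0.0/7

Entries matching 36.238.40.85:
  36.0.0.0/7 (36.0.0.0 - 37.255.255.255)
Most specific is 36.0.0.0/7.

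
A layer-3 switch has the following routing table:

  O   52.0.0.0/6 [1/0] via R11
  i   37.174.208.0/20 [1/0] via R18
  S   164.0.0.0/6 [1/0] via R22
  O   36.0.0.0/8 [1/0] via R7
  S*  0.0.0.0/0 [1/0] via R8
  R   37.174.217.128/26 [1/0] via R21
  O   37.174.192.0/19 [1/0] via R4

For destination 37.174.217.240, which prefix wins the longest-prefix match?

Entries matching 37.174.217.240:
  0.0.0.0/0 (default, matches everything)
  37.174.192.0/19 (37.174.192.0 - 37.174.223.255)
  37.174.208.0/20 (37.174.208.0 - 37.174.223.255)
Most specific is 37.174.208.0/20.

37.174.208.0/20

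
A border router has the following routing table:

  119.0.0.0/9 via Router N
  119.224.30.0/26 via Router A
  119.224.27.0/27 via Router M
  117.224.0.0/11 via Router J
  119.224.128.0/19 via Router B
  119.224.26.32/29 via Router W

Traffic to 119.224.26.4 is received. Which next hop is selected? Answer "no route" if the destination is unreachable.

no route

No entry's prefix contains 119.224.26.4; there is no default route.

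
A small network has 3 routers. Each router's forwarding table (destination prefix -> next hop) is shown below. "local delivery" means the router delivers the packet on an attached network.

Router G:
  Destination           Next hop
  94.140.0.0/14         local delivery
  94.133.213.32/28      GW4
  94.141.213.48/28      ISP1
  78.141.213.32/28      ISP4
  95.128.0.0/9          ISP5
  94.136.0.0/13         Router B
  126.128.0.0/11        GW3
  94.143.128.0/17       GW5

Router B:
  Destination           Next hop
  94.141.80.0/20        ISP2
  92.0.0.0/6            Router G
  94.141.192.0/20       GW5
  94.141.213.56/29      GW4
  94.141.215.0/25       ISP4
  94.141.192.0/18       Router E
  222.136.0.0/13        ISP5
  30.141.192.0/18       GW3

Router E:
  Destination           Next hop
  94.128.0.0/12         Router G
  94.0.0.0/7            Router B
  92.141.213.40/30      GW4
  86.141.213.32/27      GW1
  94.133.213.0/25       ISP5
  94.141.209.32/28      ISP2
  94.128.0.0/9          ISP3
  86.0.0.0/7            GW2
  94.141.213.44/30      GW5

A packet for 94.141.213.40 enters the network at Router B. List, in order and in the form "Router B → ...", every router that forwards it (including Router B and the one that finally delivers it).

Router B → Router E → Router G

At Router B: longest match for 94.141.213.40 is 94.141.192.0/18 -> Router E
At Router E: longest match for 94.141.213.40 is 94.128.0.0/12 -> Router G
At Router G: longest match for 94.141.213.40 is 94.140.0.0/14 -> local delivery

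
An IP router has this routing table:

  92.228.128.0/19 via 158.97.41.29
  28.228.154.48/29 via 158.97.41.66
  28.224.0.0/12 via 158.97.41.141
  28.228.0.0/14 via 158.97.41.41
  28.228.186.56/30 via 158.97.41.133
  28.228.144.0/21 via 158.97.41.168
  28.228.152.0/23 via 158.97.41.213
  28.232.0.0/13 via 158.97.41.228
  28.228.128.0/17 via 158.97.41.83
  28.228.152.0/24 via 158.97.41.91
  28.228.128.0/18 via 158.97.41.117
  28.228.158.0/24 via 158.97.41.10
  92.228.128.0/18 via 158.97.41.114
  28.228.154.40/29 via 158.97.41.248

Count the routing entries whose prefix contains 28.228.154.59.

Prefixes containing 28.228.154.59:
  28.224.0.0/12 (28.224.0.0 - 28.239.255.255)
  28.228.0.0/14 (28.228.0.0 - 28.231.255.255)
  28.228.128.0/17 (28.228.128.0 - 28.228.255.255)
  28.228.128.0/18 (28.228.128.0 - 28.228.191.255)
Total matching entries: 4.

4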